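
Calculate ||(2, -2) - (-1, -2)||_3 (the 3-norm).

(Σ|x_i - y_i|^3)^(1/3) = (|2 - (-1)|^3 + |-2 - (-2)|^3)^(1/3)
= (3^3 + 0^3)^(1/3) = (27 + 0)^(1/3) = (27)^(1/3) = 3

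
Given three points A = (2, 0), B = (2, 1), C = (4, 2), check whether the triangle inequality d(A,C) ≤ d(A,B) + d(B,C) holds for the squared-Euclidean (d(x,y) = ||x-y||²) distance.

d(A,B) = 0² + 1² = 1, d(B,C) = 2² + 1² = 5, d(A,C) = 2² + 2² = 8.
d(A,C) = 8 > 1 + 5 = 6. Triangle inequality is VIOLATED. (Squared-Euclidean is not a metric — this is a counterexample.)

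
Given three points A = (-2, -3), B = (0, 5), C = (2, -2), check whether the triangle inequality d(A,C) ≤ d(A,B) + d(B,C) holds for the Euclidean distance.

d(A,B) = √(2² + 8²) = √68 ≈ 8.2462, d(B,C) = √(2² + 7²) = √53 ≈ 7.2801, d(A,C) = √(4² + 1²) = √17 ≈ 4.1231.
d(A,C) ≈ 4.1231 ≤ 8.2462 + 7.2801 = 15.5263. Triangle inequality is satisfied.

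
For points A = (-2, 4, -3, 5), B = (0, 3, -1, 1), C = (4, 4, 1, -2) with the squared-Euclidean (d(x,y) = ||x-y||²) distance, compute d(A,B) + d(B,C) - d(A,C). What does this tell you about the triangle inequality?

d(A,B) = 2² + 1² + 2² + 4² = 25, d(B,C) = 4² + 1² + 2² + 3² = 30, d(A,C) = 6² + 0² + 4² + 7² = 101.
d(A,B) + d(B,C) - d(A,C) = 25 + 30 - 101 = 55 - 101 = -46. This is < 0, so the triangle inequality FAILS for these points (squared-Euclidean is not a metric).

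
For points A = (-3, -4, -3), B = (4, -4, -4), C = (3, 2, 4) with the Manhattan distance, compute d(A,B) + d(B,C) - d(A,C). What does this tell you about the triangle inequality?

d(A,B) = 7 + 0 + 1 = 8, d(B,C) = 1 + 6 + 8 = 15, d(A,C) = 6 + 6 + 7 = 19.
d(A,B) + d(B,C) - d(A,C) = 8 + 15 - 19 = 23 - 19 = 4. This is ≥ 0, so the triangle inequality holds for these points.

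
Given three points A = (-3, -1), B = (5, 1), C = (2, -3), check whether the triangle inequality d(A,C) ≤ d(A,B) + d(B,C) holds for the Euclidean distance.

d(A,B) = √(8² + 2²) = √68 ≈ 8.2462, d(B,C) = √(3² + 4²) = √25 = 5, d(A,C) = √(5² + 2²) = √29 ≈ 5.3852.
d(A,C) ≈ 5.3852 ≤ 8.2462 + 5 = 13.2462. Triangle inequality is satisfied.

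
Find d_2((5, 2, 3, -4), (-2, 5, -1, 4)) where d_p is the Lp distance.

(Σ|x_i - y_i|^2)^(1/2) = (|5 - (-2)|^2 + |2 - 5|^2 + |3 - (-1)|^2 + |-4 - 4|^2)^(1/2)
= (7^2 + 3^2 + 4^2 + 8^2)^(1/2) = (49 + 9 + 16 + 64)^(1/2) = (138)^(1/2) ≈ 11.7473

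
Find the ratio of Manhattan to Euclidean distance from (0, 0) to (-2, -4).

L1 = |0 - (-2)| + |0 - (-4)| = 2 + 4 = 6
L2 = √(2² + 4²) = √20 ≈ 4.4721
L1 ≥ L2 always (equality iff movement is along one axis); L1 > L2 here.
Ratio L1/L2 = 6/√20 ≈ 1.3416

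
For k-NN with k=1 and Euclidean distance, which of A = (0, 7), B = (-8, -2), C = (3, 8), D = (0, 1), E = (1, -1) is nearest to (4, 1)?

Distances: d(A) ≈ 7.2111, d(B) ≈ 12.3693, d(C) ≈ 7.0711, d(D) = 4, d(E) ≈ 3.6056. Nearest: E = (1, -1) with distance 3.6056.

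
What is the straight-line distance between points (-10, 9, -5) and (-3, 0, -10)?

√(Σ(x_i - y_i)²) = √((-10 - (-3))² + (9 - 0)² + (-5 - (-10))²)
= √((-7)² + 9² + 5²) = √(49 + 81 + 25) = √155 ≈ 12.4499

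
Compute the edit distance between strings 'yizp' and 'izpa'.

Let D[i][j] be the edit distance between the first i characters of 'yizp' and the first j characters of 'izpa', with D[i][0] = i, D[0][j] = j, and D[i][j] = D[i-1][j-1] if the characters match, else 1 + min(D[i-1][j], D[i][j-1], D[i-1][j-1]). Filling the table (rows: prefixes of 'yizp', columns: prefixes of 'izpa'):
     ε  i  z  p  a
  ε  0  1  2  3  4
  y  1  1  2  3  4
  i  2  1  2  3  4
  z  3  2  1  2  3
  p  4  3  2  1  2
The bottom-right entry gives D[4][4] = 2, so no sequence of fewer than 2 edits works. Backtracking through the table gives one optimal edit sequence (2 edits):
  yizp → izp (del y @1)
  izp → izpa (ins a @4)
Edit distance = 2.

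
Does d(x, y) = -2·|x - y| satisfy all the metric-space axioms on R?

No. With c = -2 < 0, d fails non-negativity: d(3, 5) = -2·|3 - 5| = -2·2 = -4 < 0.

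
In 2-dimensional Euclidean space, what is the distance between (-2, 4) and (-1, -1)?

√(Σ(x_i - y_i)²) = √((-2 - (-1))² + (4 - (-1))²)
= √((-1)² + 5²) = √(1 + 25) = √26 ≈ 5.099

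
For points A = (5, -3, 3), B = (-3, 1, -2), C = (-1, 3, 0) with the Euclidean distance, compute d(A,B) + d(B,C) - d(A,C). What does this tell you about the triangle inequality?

d(A,B) = √(8² + 4² + 5²) = √105 ≈ 10.247, d(B,C) = √(2² + 2² + 2²) = √12 ≈ 3.4641, d(A,C) = √(6² + 6² + 3²) = √81 = 9.
d(A,B) + d(B,C) - d(A,C) = 10.247 + 3.4641 - 9 = 13.7111 - 9 = 4.7111 (to 4 decimal places). This is ≥ 0, so the triangle inequality holds for these points.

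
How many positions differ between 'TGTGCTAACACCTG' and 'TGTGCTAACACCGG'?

Differing positions: 13. Hamming distance = 1.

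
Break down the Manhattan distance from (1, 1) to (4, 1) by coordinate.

Σ|x_i - y_i| = |1 - 4| + |1 - 1| = 3 + 0 = 3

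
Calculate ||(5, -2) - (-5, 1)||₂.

√(Σ(x_i - y_i)²) = √((5 - (-5))² + (-2 - 1)²)
= √(10² + (-3)²) = √(100 + 9) = √109 ≈ 10.4403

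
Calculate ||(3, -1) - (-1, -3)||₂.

√(Σ(x_i - y_i)²) = √((3 - (-1))² + (-1 - (-3))²)
= √(4² + 2²) = √(16 + 4) = √20 ≈ 4.4721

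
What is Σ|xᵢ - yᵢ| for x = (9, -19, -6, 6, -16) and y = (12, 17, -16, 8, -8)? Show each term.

Σ|x_i - y_i| = |9 - 12| + |-19 - 17| + |-6 - (-16)| + |6 - 8| + |-16 - (-8)| = 3 + 36 + 10 + 2 + 8 = 59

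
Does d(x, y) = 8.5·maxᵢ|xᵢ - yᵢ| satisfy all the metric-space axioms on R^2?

Yes. The L∞ (Chebyshev) norm induces a metric on R^2, and multiplying a metric by a positive constant 8.5 > 0 preserves all four axioms: non-negativity (8.5·||x-y|| ≥ 0), identity (8.5·||x-y|| = 0 ⟺ ||x-y|| = 0 ⟺ x = y), symmetry (||x-y|| = ||y-x||), and the triangle inequality (8.5·||x-z|| ≤ 8.5·||x-y|| + 8.5·||y-z||). So d is a metric.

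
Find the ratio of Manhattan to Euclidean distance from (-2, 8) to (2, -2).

L1 = |-2 - 2| + |8 - (-2)| = 4 + 10 = 14
L2 = √(4² + 10²) = √116 ≈ 10.7703
L1 ≥ L2 always (equality iff movement is along one axis); L1 > L2 here.
Ratio L1/L2 = 14/√116 ≈ 1.2999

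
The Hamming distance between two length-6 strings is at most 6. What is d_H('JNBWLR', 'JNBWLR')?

Differing positions: none. Hamming distance = 0. The maximum possible Hamming distance for length-6 strings is 6, so d_H/6 = 0/6 = 0.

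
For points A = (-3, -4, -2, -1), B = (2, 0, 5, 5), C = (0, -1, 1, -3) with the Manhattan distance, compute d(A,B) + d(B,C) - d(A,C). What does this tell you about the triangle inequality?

d(A,B) = 5 + 4 + 7 + 6 = 22, d(B,C) = 2 + 1 + 4 + 8 = 15, d(A,C) = 3 + 3 + 3 + 2 = 11.
d(A,B) + d(B,C) - d(A,C) = 22 + 15 - 11 = 37 - 11 = 26. This is ≥ 0, so the triangle inequality holds for these points.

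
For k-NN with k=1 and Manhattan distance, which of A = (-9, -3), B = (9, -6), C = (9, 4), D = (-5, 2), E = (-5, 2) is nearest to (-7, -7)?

Distances: d(A) = 6, d(B) = 17, d(C) = 27, d(D) = 11, d(E) = 11. Nearest: A = (-9, -3) with distance 6.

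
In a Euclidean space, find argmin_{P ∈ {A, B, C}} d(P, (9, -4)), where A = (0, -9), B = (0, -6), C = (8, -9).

Distances: d(A) ≈ 10.2956, d(B) ≈ 9.2195, d(C) ≈ 5.099. Nearest: C = (8, -9) with distance 5.099.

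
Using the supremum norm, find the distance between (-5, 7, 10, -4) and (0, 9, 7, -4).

max(|x_i - y_i|) = max(|-5 - 0|, |7 - 9|, |10 - 7|, |-4 - (-4)|) = max(5, 2, 3, 0) = 5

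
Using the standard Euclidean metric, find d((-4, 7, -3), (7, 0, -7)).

√(Σ(x_i - y_i)²) = √((-4 - 7)² + (7 - 0)² + (-3 - (-7))²)
= √((-11)² + 7² + 4²) = √(121 + 49 + 16) = √186 ≈ 13.6382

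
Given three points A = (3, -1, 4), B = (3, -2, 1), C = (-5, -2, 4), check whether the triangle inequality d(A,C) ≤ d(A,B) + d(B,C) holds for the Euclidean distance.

d(A,B) = √(0² + 1² + 3²) = √10 ≈ 3.1623, d(B,C) = √(8² + 0² + 3²) = √73 ≈ 8.544, d(A,C) = √(8² + 1² + 0²) = √65 ≈ 8.0623.
d(A,C) ≈ 8.0623 ≤ 3.1623 + 8.544 = 11.7063. Triangle inequality is satisfied.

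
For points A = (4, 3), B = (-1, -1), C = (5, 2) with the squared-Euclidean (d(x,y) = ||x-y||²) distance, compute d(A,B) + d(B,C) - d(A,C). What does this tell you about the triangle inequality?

d(A,B) = 5² + 4² = 41, d(B,C) = 6² + 3² = 45, d(A,C) = 1² + 1² = 2.
d(A,B) + d(B,C) - d(A,C) = 41 + 45 - 2 = 86 - 2 = 84. This is ≥ 0, so the triangle inequality holds for these points.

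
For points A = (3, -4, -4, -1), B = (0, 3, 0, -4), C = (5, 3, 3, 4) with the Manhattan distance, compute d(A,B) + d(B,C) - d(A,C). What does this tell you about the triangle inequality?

d(A,B) = 3 + 7 + 4 + 3 = 17, d(B,C) = 5 + 0 + 3 + 8 = 16, d(A,C) = 2 + 7 + 7 + 5 = 21.
d(A,B) + d(B,C) - d(A,C) = 17 + 16 - 21 = 33 - 21 = 12. This is ≥ 0, so the triangle inequality holds for these points.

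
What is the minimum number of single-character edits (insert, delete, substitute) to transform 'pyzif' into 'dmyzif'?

Let D[i][j] be the edit distance between the first i characters of 'pyzif' and the first j characters of 'dmyzif', with D[i][0] = i, D[0][j] = j, and D[i][j] = D[i-1][j-1] if the characters match, else 1 + min(D[i-1][j], D[i][j-1], D[i-1][j-1]). Filling the table (rows: prefixes of 'pyzif', columns: prefixes of 'dmyzif'):
     ε  d  m  y  z  i  f
  ε  0  1  2  3  4  5  6
  p  1  1  2  3  4  5  6
  y  2  2  2  2  3  4  5
  z  3  3  3  3  2  3  4
  i  4  4  4  4  3  2  3
  f  5  5  5  5  4  3  2
The bottom-right entry gives D[5][6] = 2, so no sequence of fewer than 2 edits works. Backtracking through the table gives one optimal edit sequence (2 edits):
  pyzif → dpyzif (ins d @1)
  dpyzif → dmyzif (sub p→m @2)
Edit distance = 2.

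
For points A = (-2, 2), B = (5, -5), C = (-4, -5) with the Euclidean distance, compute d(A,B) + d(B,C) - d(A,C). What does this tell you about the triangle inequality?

d(A,B) = √(7² + 7²) = √98 ≈ 9.8995, d(B,C) = √(9² + 0²) = √81 = 9, d(A,C) = √(2² + 7²) = √53 ≈ 7.2801.
d(A,B) + d(B,C) - d(A,C) = 9.8995 + 9 - 7.2801 = 18.8995 - 7.2801 = 11.6194 (to 4 decimal places). This is ≥ 0, so the triangle inequality holds for these points.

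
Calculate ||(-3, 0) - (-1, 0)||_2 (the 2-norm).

(Σ|x_i - y_i|^2)^(1/2) = (|-3 - (-1)|^2 + |0 - 0|^2)^(1/2)
= (2^2 + 0^2)^(1/2) = (4 + 0)^(1/2) = (4)^(1/2) = 2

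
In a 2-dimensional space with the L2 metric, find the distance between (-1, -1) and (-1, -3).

(Σ|x_i - y_i|^2)^(1/2) = (|-1 - (-1)|^2 + |-1 - (-3)|^2)^(1/2)
= (0^2 + 2^2)^(1/2) = (0 + 4)^(1/2) = (4)^(1/2) = 2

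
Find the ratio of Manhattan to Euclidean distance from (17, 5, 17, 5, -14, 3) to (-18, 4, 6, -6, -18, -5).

L1 = |17 - (-18)| + |5 - 4| + |17 - 6| + |5 - (-6)| + |-14 - (-18)| + |3 - (-5)| = 35 + 1 + 11 + 11 + 4 + 8 = 70
L2 = √(35² + 1² + 11² + 11² + 4² + 8²) = √1548 ≈ 39.3446
L1 ≥ L2 always (equality iff movement is along one axis); L1 > L2 here.
Ratio L1/L2 = 70/√1548 ≈ 1.7791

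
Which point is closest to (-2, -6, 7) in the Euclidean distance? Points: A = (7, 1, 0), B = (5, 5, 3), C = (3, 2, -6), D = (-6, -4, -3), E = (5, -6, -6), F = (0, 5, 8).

Distances: d(A) ≈ 13.3791, d(B) ≈ 13.6382, d(C) ≈ 16.0624, d(D) ≈ 10.9545, d(E) ≈ 14.7648, d(F) ≈ 11.225. Nearest: D = (-6, -4, -3) with distance 10.9545.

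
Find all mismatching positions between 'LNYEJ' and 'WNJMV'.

Differing positions: 1, 3, 4, 5. Hamming distance = 4.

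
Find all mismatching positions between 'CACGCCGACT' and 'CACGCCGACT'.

Differing positions: none. Hamming distance = 0.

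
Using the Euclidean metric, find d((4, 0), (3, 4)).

√(Σ(x_i - y_i)²) = √((4 - 3)² + (0 - 4)²)
= √(1² + (-4)²) = √(1 + 16) = √17 ≈ 4.1231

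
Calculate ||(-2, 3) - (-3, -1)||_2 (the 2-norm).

(Σ|x_i - y_i|^2)^(1/2) = (|-2 - (-3)|^2 + |3 - (-1)|^2)^(1/2)
= (1^2 + 4^2)^(1/2) = (1 + 16)^(1/2) = (17)^(1/2) ≈ 4.1231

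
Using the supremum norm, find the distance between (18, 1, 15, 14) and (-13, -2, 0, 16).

max(|x_i - y_i|) = max(|18 - (-13)|, |1 - (-2)|, |15 - 0|, |14 - 16|) = max(31, 3, 15, 2) = 31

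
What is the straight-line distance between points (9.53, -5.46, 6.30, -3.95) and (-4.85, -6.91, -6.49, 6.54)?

√(Σ(x_i - y_i)²) = √((9.53 - (-4.85))² + (-5.46 - (-6.91))² + (6.3 - (-6.49))² + (-3.95 - 6.54)²)
= √(14.38² + 1.45² + 12.79² + (-10.49)²) = √(206.7844 + 2.1025 + 163.5841 + 110.0401) = √482.5111 ≈ 21.9661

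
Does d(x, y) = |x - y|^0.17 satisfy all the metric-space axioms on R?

Yes. With 0 < p = 0.17 ≤ 1, d(x,y) = |x-y|^0.17 is a metric on R. Non-negativity and symmetry are immediate; |x-y|^0.17 = 0 ⟺ |x-y| = 0 ⟺ x = y. For the triangle inequality, the function t ↦ t^0.17 is subadditive on [0,∞) when p ≤ 1, so |x-z|^0.17 ≤ (|x-y| + |y-z|)^0.17 ≤ |x-y|^0.17 + |y-z|^0.17.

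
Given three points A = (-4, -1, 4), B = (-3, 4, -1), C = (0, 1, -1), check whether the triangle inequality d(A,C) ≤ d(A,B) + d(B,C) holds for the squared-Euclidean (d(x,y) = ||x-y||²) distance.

d(A,B) = 1² + 5² + 5² = 51, d(B,C) = 3² + 3² + 0² = 18, d(A,C) = 4² + 2² + 5² = 45.
d(A,C) = 45 ≤ 51 + 18 = 69. Triangle inequality is satisfied.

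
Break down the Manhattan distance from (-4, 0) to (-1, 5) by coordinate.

Σ|x_i - y_i| = |-4 - (-1)| + |0 - 5| = 3 + 5 = 8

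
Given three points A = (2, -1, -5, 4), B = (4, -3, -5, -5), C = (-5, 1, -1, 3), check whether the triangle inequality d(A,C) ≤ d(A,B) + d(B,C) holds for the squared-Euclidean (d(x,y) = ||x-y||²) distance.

d(A,B) = 2² + 2² + 0² + 9² = 89, d(B,C) = 9² + 4² + 4² + 8² = 177, d(A,C) = 7² + 2² + 4² + 1² = 70.
d(A,C) = 70 ≤ 89 + 177 = 266. Triangle inequality is satisfied.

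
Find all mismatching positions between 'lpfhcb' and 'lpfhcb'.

Differing positions: none. Hamming distance = 0.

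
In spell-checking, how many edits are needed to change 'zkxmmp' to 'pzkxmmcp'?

Let D[i][j] be the edit distance between the first i characters of 'zkxmmp' and the first j characters of 'pzkxmmcp', with D[i][0] = i, D[0][j] = j, and D[i][j] = D[i-1][j-1] if the characters match, else 1 + min(D[i-1][j], D[i][j-1], D[i-1][j-1]). Filling the table (rows: prefixes of 'zkxmmp', columns: prefixes of 'pzkxmmcp'):
     ε  p  z  k  x  m  m  c  p
  ε  0  1  2  3  4  5  6  7  8
  z  1  1  1  2  3  4  5  6  7
  k  2  2  2  1  2  3  4  5  6
  x  3  3  3  2  1  2  3  4  5
  m  4  4  4  3  2  1  2  3  4
  m  5  5  5  4  3  2  1  2  3
  p  6  5  6  5  4  3  2  2  2
The bottom-right entry gives D[6][8] = 2, so no sequence of fewer than 2 edits works. Backtracking through the table gives one optimal edit sequence (2 edits):
  zkxmmp → pzkxmmp (ins p @1)
  pzkxmmp → pzkxmmcp (ins c @7)
Edit distance = 2.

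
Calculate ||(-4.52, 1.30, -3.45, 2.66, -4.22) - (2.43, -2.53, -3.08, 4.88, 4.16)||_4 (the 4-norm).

(Σ|x_i - y_i|^4)^(1/4) = (|-4.52 - 2.43|^4 + |1.3 - (-2.53)|^4 + |-3.45 - (-3.08)|^4 + |2.66 - 4.88|^4 + |-4.22 - 4.16|^4)^(1/4)
= (6.95^4 + 3.83^4 + 0.37^4 + 2.22^4 + 8.38^4)^(1/4) ≈ (2333.1315 + 215.1766 + 0.0187 + 24.2891 + 4931.4664)^(1/4) = (7504.0823)^(1/4) ≈ 9.3073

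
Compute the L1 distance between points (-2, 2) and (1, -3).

Σ|x_i - y_i| = |-2 - 1| + |2 - (-3)| = 3 + 5 = 8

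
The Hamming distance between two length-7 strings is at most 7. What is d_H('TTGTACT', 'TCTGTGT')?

Differing positions: 2, 3, 4, 5, 6. Hamming distance = 5. The maximum possible Hamming distance for length-7 strings is 7, so d_H/7 = 5/7 ≈ 0.7143.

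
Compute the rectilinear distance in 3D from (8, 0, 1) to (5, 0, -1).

Σ|x_i - y_i| = |8 - 5| + |0 - 0| + |1 - (-1)| = 3 + 0 + 2 = 5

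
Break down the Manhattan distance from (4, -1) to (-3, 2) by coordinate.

Σ|x_i - y_i| = |4 - (-3)| + |-1 - 2| = 7 + 3 = 10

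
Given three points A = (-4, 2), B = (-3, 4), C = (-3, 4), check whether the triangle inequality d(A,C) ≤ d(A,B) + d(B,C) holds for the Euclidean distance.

d(A,B) = √(1² + 2²) = √5 ≈ 2.2361, d(B,C) = √(0² + 0²) = √0 = 0, d(A,C) = √(1² + 2²) = √5 ≈ 2.2361.
d(A,C) ≈ 2.2361 ≤ 2.2361 + 0 = 2.2361. Triangle inequality is satisfied.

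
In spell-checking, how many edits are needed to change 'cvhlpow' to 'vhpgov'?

Let D[i][j] be the edit distance between the first i characters of 'cvhlpow' and the first j characters of 'vhpgov', with D[i][0] = i, D[0][j] = j, and D[i][j] = D[i-1][j-1] if the characters match, else 1 + min(D[i-1][j], D[i][j-1], D[i-1][j-1]). Filling the table (rows: prefixes of 'cvhlpow', columns: prefixes of 'vhpgov'):
     ε  v  h  p  g  o  v
  ε  0  1  2  3  4  5  6
  c  1  1  2  3  4  5  6
  v  2  1  2  3  4  5  5
  h  3  2  1  2  3  4  5
  l  4  3  2  2  3  4  5
  p  5  4  3  2  3  4  5
  o  6  5  4  3  3  3  4
  w  7  6  5  4  4  4  4
The bottom-right entry gives D[7][6] = 4, so no sequence of fewer than 4 edits works. Backtracking through the table gives one optimal edit sequence (4 edits):
  cvhlpow → vhlpow (del c @1)
  vhlpow → vhppow (sub l→p @3)
  vhppow → vhpgow (sub p→g @4)
  vhpgow → vhpgov (sub w→v @6)
Edit distance = 4.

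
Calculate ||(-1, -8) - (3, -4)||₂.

√(Σ(x_i - y_i)²) = √((-1 - 3)² + (-8 - (-4))²)
= √((-4)² + (-4)²) = √(16 + 16) = √32 ≈ 5.6569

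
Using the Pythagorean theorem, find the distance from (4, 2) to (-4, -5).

√(Σ(x_i - y_i)²) = √((4 - (-4))² + (2 - (-5))²)
= √(8² + 7²) = √(64 + 49) = √113 ≈ 10.6301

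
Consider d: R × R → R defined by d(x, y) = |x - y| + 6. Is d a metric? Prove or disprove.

No. d fails identity of indiscernibles (specifically d(x,x) = 0): d(3, 3) = |3 - 3| + 6 = 0 + 6 = 6 ≠ 0.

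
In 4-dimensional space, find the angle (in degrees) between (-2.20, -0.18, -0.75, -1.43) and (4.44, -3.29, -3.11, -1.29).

With u = (-2.20, -0.18, -0.75, -1.43), v = (4.44, -3.29, -3.11, -1.29):
u·v = (-2.2)·4.44 + (-0.18)·(-3.29) + (-0.75)·(-3.11) + (-1.43)·(-1.29) = (-9.768) + 0.5922 + 2.3325 + 1.8447 = -4.9986.
|u| = √((-2.2)² + (-0.18)² + (-0.75)² + (-1.43)²) = √(4.84 + 0.0324 + 0.5625 + 2.0449) = √7.4798, |v| = √(4.44² + (-3.29)² + (-3.11)² + (-1.29)²) = √(19.7136 + 10.8241 + 9.6721 + 1.6641) = √41.8739.
cos θ = (u·v)/(|u||v|) = -4.9986/(√7.4798·√41.8739) ≈ -0.282444
θ = arccos(-0.282444) ≈ 106.41°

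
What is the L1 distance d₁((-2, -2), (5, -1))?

Σ|x_i - y_i| = |-2 - 5| + |-2 - (-1)| = 7 + 1 = 8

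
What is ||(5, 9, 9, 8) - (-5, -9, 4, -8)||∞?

max(|x_i - y_i|) = max(|5 - (-5)|, |9 - (-9)|, |9 - 4|, |8 - (-8)|) = max(10, 18, 5, 16) = 18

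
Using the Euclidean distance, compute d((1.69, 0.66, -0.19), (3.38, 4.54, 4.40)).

(Σ|x_i - y_i|^2)^(1/2) = (|1.69 - 3.38|^2 + |0.66 - 4.54|^2 + |-0.19 - 4.4|^2)^(1/2)
= (1.69^2 + 3.88^2 + 4.59^2)^(1/2) = (2.8561 + 15.0544 + 21.0681)^(1/2) = (38.9786)^(1/2) ≈ 6.2433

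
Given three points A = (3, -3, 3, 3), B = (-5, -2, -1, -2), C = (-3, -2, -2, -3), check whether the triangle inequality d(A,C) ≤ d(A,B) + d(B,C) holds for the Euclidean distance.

d(A,B) = √(8² + 1² + 4² + 5²) = √106 ≈ 10.2956, d(B,C) = √(2² + 0² + 1² + 1²) = √6 ≈ 2.4495, d(A,C) = √(6² + 1² + 5² + 6²) = √98 ≈ 9.8995.
d(A,C) ≈ 9.8995 ≤ 10.2956 + 2.4495 = 12.7451. Triangle inequality is satisfied.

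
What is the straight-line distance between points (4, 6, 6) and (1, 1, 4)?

√(Σ(x_i - y_i)²) = √((4 - 1)² + (6 - 1)² + (6 - 4)²)
= √(3² + 5² + 2²) = √(9 + 25 + 4) = √38 ≈ 6.1644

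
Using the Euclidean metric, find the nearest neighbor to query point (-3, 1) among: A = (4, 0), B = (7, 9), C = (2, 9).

Distances: d(A) ≈ 7.0711, d(B) ≈ 12.8062, d(C) ≈ 9.434. Nearest: A = (4, 0) with distance 7.0711.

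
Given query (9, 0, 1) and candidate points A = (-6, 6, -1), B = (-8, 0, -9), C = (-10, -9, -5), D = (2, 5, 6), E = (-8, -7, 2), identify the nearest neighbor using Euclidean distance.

Distances: d(A) ≈ 16.2788, d(B) ≈ 19.7231, d(C) ≈ 21.8632, d(D) ≈ 9.9499, d(E) ≈ 18.412. Nearest: D = (2, 5, 6) with distance 9.9499.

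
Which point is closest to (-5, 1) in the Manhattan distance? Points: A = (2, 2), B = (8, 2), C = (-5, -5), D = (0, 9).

Distances: d(A) = 8, d(B) = 14, d(C) = 6, d(D) = 13. Nearest: C = (-5, -5) with distance 6.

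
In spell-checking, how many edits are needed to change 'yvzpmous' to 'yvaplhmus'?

Let D[i][j] be the edit distance between the first i characters of 'yvzpmous' and the first j characters of 'yvaplhmus', with D[i][0] = i, D[0][j] = j, and D[i][j] = D[i-1][j-1] if the characters match, else 1 + min(D[i-1][j], D[i][j-1], D[i-1][j-1]). Filling the table (rows: prefixes of 'yvzpmous', columns: prefixes of 'yvaplhmus'):
     ε  y  v  a  p  l  h  m  u  s
  ε  0  1  2  3  4  5  6  7  8  9
  y  1  0  1  2  3  4  5  6  7  8
  v  2  1  0  1  2  3  4  5  6  7
  z  3  2  1  1  2  3  4  5  6  7
  p  4  3  2  2  1  2  3  4  5  6
  m  5  4  3  3  2  2  3  3  4  5
  o  6  5  4  4  3  3  3  4  4  5
  u  7  6  5  5  4  4  4  4  4  5
  s  8  7  6  6  5  5  5  5  5  4
The bottom-right entry gives D[8][9] = 4, so no sequence of fewer than 4 edits works. Backtracking through the table gives one optimal edit sequence (4 edits):
  yvzpmous → yvapmous (sub z→a @3)
  yvapmous → yvaplmous (ins l @5)
  yvaplmous → yvaplhous (sub m→h @6)
  yvaplhous → yvaplhmus (sub o→m @7)
Edit distance = 4.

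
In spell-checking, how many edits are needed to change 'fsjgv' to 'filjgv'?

Let D[i][j] be the edit distance between the first i characters of 'fsjgv' and the first j characters of 'filjgv', with D[i][0] = i, D[0][j] = j, and D[i][j] = D[i-1][j-1] if the characters match, else 1 + min(D[i-1][j], D[i][j-1], D[i-1][j-1]). Filling the table (rows: prefixes of 'fsjgv', columns: prefixes of 'filjgv'):
     ε  f  i  l  j  g  v
  ε  0  1  2  3  4  5  6
  f  1  0  1  2  3  4  5
  s  2  1  1  2  3  4  5
  j  3  2  2  2  2  3  4
  g  4  3  3  3  3  2  3
  v  5  4  4  4  4  3  2
The bottom-right entry gives D[5][6] = 2, so no sequence of fewer than 2 edits works. Backtracking through the table gives one optimal edit sequence (2 edits):
  fsjgv → fisjgv (ins i @2)
  fisjgv → filjgv (sub s→l @3)
Edit distance = 2.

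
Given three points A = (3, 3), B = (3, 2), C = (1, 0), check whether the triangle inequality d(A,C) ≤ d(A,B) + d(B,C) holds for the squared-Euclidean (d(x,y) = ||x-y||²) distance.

d(A,B) = 0² + 1² = 1, d(B,C) = 2² + 2² = 8, d(A,C) = 2² + 3² = 13.
d(A,C) = 13 > 1 + 8 = 9. Triangle inequality is VIOLATED. (Squared-Euclidean is not a metric — this is a counterexample.)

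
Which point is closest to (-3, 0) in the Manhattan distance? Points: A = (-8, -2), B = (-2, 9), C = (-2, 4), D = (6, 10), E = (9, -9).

Distances: d(A) = 7, d(B) = 10, d(C) = 5, d(D) = 19, d(E) = 21. Nearest: C = (-2, 4) with distance 5.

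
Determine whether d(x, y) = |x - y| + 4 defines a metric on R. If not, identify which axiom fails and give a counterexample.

No. d fails identity of indiscernibles (specifically d(x,x) = 0): d(2, 2) = |2 - 2| + 4 = 0 + 4 = 4 ≠ 0.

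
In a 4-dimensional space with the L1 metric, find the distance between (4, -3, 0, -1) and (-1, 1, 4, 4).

Σ|x_i - y_i| = |4 - (-1)| + |-3 - 1| + |0 - 4| + |-1 - 4| = 5 + 4 + 4 + 5 = 18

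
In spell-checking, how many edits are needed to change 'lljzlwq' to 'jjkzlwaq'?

Let D[i][j] be the edit distance between the first i characters of 'lljzlwq' and the first j characters of 'jjkzlwaq', with D[i][0] = i, D[0][j] = j, and D[i][j] = D[i-1][j-1] if the characters match, else 1 + min(D[i-1][j], D[i][j-1], D[i-1][j-1]). Filling the table (rows: prefixes of 'lljzlwq', columns: prefixes of 'jjkzlwaq'):
     ε  j  j  k  z  l  w  a  q
  ε  0  1  2  3  4  5  6  7  8
  l  1  1  2  3  4  4  5  6  7
  l  2  2  2  3  4  4  5  6  7
  j  3  2  2  3  4  5  5  6  7
  z  4  3  3  3  3  4  5  6  7
  l  5  4  4  4  4  3  4  5  6
  w  6  5  5  5  5  4  3  4  5
  q  7  6  6  6  6  5  4  4  4
The bottom-right entry gives D[7][8] = 4, so no sequence of fewer than 4 edits works. Backtracking through the table gives one optimal edit sequence (4 edits):
  lljzlwq → jljzlwq (sub l→j @1)
  jljzlwq → jjjzlwq (sub l→j @2)
  jjjzlwq → jjkzlwq (sub j→k @3)
  jjkzlwq → jjkzlwaq (ins a @7)
Edit distance = 4.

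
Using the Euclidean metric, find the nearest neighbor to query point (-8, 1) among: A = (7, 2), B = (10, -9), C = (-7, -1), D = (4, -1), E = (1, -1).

Distances: d(A) ≈ 15.0333, d(B) ≈ 20.5913, d(C) ≈ 2.2361, d(D) ≈ 12.1655, d(E) ≈ 9.2195. Nearest: C = (-7, -1) with distance 2.2361.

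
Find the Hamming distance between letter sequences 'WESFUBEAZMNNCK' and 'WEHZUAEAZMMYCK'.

Differing positions: 3, 4, 6, 11, 12. Hamming distance = 5.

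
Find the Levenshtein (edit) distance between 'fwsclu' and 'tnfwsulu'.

Let D[i][j] be the edit distance between the first i characters of 'fwsclu' and the first j characters of 'tnfwsulu', with D[i][0] = i, D[0][j] = j, and D[i][j] = D[i-1][j-1] if the characters match, else 1 + min(D[i-1][j], D[i][j-1], D[i-1][j-1]). Filling the table (rows: prefixes of 'fwsclu', columns: prefixes of 'tnfwsulu'):
     ε  t  n  f  w  s  u  l  u
  ε  0  1  2  3  4  5  6  7  8
  f  1  1  2  2  3  4  5  6  7
  w  2  2  2  3  2  3  4  5  6
  s  3  3  3  3  3  2  3  4  5
  c  4  4  4  4  4  3  3  4  5
  l  5  5  5  5  5  4  4  3  4
  u  6  6  6  6  6  5  4  4  3
The bottom-right entry gives D[6][8] = 3, so no sequence of fewer than 3 edits works. Backtracking through the table gives one optimal edit sequence (3 edits):
  fwsclu → tfwsclu (ins t @1)
  tfwsclu → tnfwsclu (ins n @2)
  tnfwsclu → tnfwsulu (sub c→u @6)
Edit distance = 3.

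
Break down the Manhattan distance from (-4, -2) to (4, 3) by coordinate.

Σ|x_i - y_i| = |-4 - 4| + |-2 - 3| = 8 + 5 = 13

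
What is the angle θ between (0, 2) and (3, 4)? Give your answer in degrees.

With u = (0, 2), v = (3, 4):
u·v = 0·3 + 2·4 = 0 + 8 = 8.
|u| = √(0² + 2²) = √4, |v| = √(3² + 4²) = √25, so |u||v| = √(4·25) = √100 = 10.
cos θ = (u·v)/(|u||v|) = 8/10 = 0.8
θ = arccos(0.8) ≈ 36.87°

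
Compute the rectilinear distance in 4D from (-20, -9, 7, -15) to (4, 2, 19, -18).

Σ|x_i - y_i| = |-20 - 4| + |-9 - 2| + |7 - 19| + |-15 - (-18)| = 24 + 11 + 12 + 3 = 50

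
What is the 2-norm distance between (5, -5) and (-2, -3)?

(Σ|x_i - y_i|^2)^(1/2) = (|5 - (-2)|^2 + |-5 - (-3)|^2)^(1/2)
= (7^2 + 2^2)^(1/2) = (49 + 4)^(1/2) = (53)^(1/2) ≈ 7.2801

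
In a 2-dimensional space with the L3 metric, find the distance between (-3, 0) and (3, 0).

(Σ|x_i - y_i|^3)^(1/3) = (|-3 - 3|^3 + |0 - 0|^3)^(1/3)
= (6^3 + 0^3)^(1/3) = (216 + 0)^(1/3) = (216)^(1/3) = 6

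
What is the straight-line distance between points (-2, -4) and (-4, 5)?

√(Σ(x_i - y_i)²) = √((-2 - (-4))² + (-4 - 5)²)
= √(2² + (-9)²) = √(4 + 81) = √85 ≈ 9.2195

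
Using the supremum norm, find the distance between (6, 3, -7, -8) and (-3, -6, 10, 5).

max(|x_i - y_i|) = max(|6 - (-3)|, |3 - (-6)|, |-7 - 10|, |-8 - 5|) = max(9, 9, 17, 13) = 17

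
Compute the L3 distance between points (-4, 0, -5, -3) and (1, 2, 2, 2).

(Σ|x_i - y_i|^3)^(1/3) = (|-4 - 1|^3 + |0 - 2|^3 + |-5 - 2|^3 + |-3 - 2|^3)^(1/3)
= (5^3 + 2^3 + 7^3 + 5^3)^(1/3) = (125 + 8 + 343 + 125)^(1/3) = (601)^(1/3) ≈ 8.439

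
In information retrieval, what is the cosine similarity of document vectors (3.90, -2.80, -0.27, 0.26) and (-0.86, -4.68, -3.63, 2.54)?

With u = (3.90, -2.80, -0.27, 0.26), v = (-0.86, -4.68, -3.63, 2.54):
u·v = 3.9·(-0.86) + (-2.8)·(-4.68) + (-0.27)·(-3.63) + 0.26·2.54 = (-3.354) + 13.104 + 0.9801 + 0.6604 = 11.3905.
|u| = √(3.9² + (-2.8)² + (-0.27)² + 0.26²) = √(15.21 + 7.84 + 0.0729 + 0.0676) = √23.1905, |v| = √((-0.86)² + (-4.68)² + (-3.63)² + 2.54²) = √(0.7396 + 21.9024 + 13.1769 + 6.4516) = √42.2705.
cos θ = (u·v)/(|u||v|) = 11.3905/(√23.1905·√42.2705) ≈ 0.3638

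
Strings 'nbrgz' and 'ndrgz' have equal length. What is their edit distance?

Let D[i][j] be the edit distance between the first i characters of 'nbrgz' and the first j characters of 'ndrgz', with D[i][0] = i, D[0][j] = j, and D[i][j] = D[i-1][j-1] if the characters match, else 1 + min(D[i-1][j], D[i][j-1], D[i-1][j-1]). Filling the table (rows: prefixes of 'nbrgz', columns: prefixes of 'ndrgz'):
     ε  n  d  r  g  z
  ε  0  1  2  3  4  5
  n  1  0  1  2  3  4
  b  2  1  1  2  3  4
  r  3  2  2  1  2  3
  g  4  3  3  2  1  2
  z  5  4  4  3  2  1
The bottom-right entry gives D[5][5] = 1, so no sequence of fewer than 1 edit works. Backtracking through the table gives one optimal edit sequence (1 edit):
  nbrgz → ndrgz (sub b→d @2)
Edit distance = 1.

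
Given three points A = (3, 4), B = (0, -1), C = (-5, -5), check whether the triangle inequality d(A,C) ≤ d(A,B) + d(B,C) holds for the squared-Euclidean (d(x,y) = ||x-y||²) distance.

d(A,B) = 3² + 5² = 34, d(B,C) = 5² + 4² = 41, d(A,C) = 8² + 9² = 145.
d(A,C) = 145 > 34 + 41 = 75. Triangle inequality is VIOLATED. (Squared-Euclidean is not a metric — this is a counterexample.)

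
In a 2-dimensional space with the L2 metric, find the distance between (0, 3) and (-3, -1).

(Σ|x_i - y_i|^2)^(1/2) = (|0 - (-3)|^2 + |3 - (-1)|^2)^(1/2)
= (3^2 + 4^2)^(1/2) = (9 + 16)^(1/2) = (25)^(1/2) = 5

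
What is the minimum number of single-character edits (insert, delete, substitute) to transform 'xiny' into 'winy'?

Let D[i][j] be the edit distance between the first i characters of 'xiny' and the first j characters of 'winy', with D[i][0] = i, D[0][j] = j, and D[i][j] = D[i-1][j-1] if the characters match, else 1 + min(D[i-1][j], D[i][j-1], D[i-1][j-1]). Filling the table (rows: prefixes of 'xiny', columns: prefixes of 'winy'):
     ε  w  i  n  y
  ε  0  1  2  3  4
  x  1  1  2  3  4
  i  2  2  1  2  3
  n  3  3  2  1  2
  y  4  4  3  2  1
The bottom-right entry gives D[4][4] = 1, so no sequence of fewer than 1 edit works. Backtracking through the table gives one optimal edit sequence (1 edit):
  xiny → winy (sub x→w @1)
Edit distance = 1.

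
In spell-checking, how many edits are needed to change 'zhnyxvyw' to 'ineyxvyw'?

Let D[i][j] be the edit distance between the first i characters of 'zhnyxvyw' and the first j characters of 'ineyxvyw', with D[i][0] = i, D[0][j] = j, and D[i][j] = D[i-1][j-1] if the characters match, else 1 + min(D[i-1][j], D[i][j-1], D[i-1][j-1]). Filling the table (rows: prefixes of 'zhnyxvyw', columns: prefixes of 'ineyxvyw'):
     ε  i  n  e  y  x  v  y  w
  ε  0  1  2  3  4  5  6  7  8
  z  1  1  2  3  4  5  6  7  8
  h  2  2  2  3  4  5  6  7  8
  n  3  3  2  3  4  5  6  7  8
  y  4  4  3  3  3  4  5  6  7
  x  5  5  4  4  4  3  4  5  6
  v  6  6  5  5  5  4  3  4  5
  y  7  7  6  6  5  5  4  3  4
  w  8  8  7  7  6  6  5  4  3
The bottom-right entry gives D[8][8] = 3, so no sequence of fewer than 3 edits works. Backtracking through the table gives one optimal edit sequence (3 edits):
  zhnyxvyw → ihnyxvyw (sub z→i @1)
  ihnyxvyw → innyxvyw (sub h→n @2)
  innyxvyw → ineyxvyw (sub n→e @3)
Edit distance = 3.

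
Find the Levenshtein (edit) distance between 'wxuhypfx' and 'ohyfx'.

Let D[i][j] be the edit distance between the first i characters of 'wxuhypfx' and the first j characters of 'ohyfx', with D[i][0] = i, D[0][j] = j, and D[i][j] = D[i-1][j-1] if the characters match, else 1 + min(D[i-1][j], D[i][j-1], D[i-1][j-1]). Filling the table (rows: prefixes of 'wxuhypfx', columns: prefixes of 'ohyfx'):
     ε  o  h  y  f  x
  ε  0  1  2  3  4  5
  w  1  1  2  3  4  5
  x  2  2  2  3  4  4
  u  3  3  3  3  4  5
  h  4  4  3  4  4  5
  y  5  5  4  3  4  5
  p  6  6  5  4  4  5
  f  7  7  6  5  4  5
  x  8  8  7  6  5  4
The bottom-right entry gives D[8][5] = 4, so no sequence of fewer than 4 edits works. Backtracking through the table gives one optimal edit sequence (4 edits):
  wxuhypfx → xuhypfx (del w @1)
  xuhypfx → uhypfx (del x @1)
  uhypfx → ohypfx (sub u→o @1)
  ohypfx → ohyfx (del p @4)
Edit distance = 4.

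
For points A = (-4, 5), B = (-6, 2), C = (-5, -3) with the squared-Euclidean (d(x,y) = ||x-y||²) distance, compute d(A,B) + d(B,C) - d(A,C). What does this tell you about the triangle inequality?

d(A,B) = 2² + 3² = 13, d(B,C) = 1² + 5² = 26, d(A,C) = 1² + 8² = 65.
d(A,B) + d(B,C) - d(A,C) = 13 + 26 - 65 = 39 - 65 = -26. This is < 0, so the triangle inequality FAILS for these points (squared-Euclidean is not a metric).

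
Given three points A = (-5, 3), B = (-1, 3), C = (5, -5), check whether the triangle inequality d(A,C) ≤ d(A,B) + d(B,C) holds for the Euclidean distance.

d(A,B) = √(4² + 0²) = √16 = 4, d(B,C) = √(6² + 8²) = √100 = 10, d(A,C) = √(10² + 8²) = √164 ≈ 12.8062.
d(A,C) ≈ 12.8062 ≤ 4 + 10 = 14. Triangle inequality is satisfied.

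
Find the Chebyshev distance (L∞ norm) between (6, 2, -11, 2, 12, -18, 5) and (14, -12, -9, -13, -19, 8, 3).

max(|x_i - y_i|) = max(|6 - 14|, |2 - (-12)|, |-11 - (-9)|, |2 - (-13)|, |12 - (-19)|, |-18 - 8|, |5 - 3|) = max(8, 14, 2, 15, 31, 26, 2) = 31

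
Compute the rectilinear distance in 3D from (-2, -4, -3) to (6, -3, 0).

Σ|x_i - y_i| = |-2 - 6| + |-4 - (-3)| + |-3 - 0| = 8 + 1 + 3 = 12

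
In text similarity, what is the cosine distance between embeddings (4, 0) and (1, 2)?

With u = (4, 0), v = (1, 2):
u·v = 4·1 + 0·2 = 4 + 0 = 4.
|u| = √(4² + 0²) = √16, |v| = √(1² + 2²) = √5, so |u||v| = √(16·5) = √80.
cos θ = (u·v)/(|u||v|) = 4/√80 ≈ 0.4472
Cosine distance = 1 - cos θ ≈ 1 - 0.4472 = 0.5528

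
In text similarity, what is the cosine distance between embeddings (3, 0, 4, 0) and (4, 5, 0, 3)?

With u = (3, 0, 4, 0), v = (4, 5, 0, 3):
u·v = 3·4 + 0·5 + 4·0 + 0·3 = 12 + 0 + 0 + 0 = 12.
|u| = √(3² + 0² + 4² + 0²) = √25, |v| = √(4² + 5² + 0² + 3²) = √50, so |u||v| = √(25·50) = √1250.
cos θ = (u·v)/(|u||v|) = 12/√1250 ≈ 0.3394
Cosine distance = 1 - cos θ ≈ 1 - 0.3394 = 0.6606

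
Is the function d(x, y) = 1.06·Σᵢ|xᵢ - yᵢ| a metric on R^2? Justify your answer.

Yes. The L1 (Manhattan) norm induces a metric on R^2, and multiplying a metric by a positive constant 1.06 > 0 preserves all four axioms: non-negativity (1.06·||x-y|| ≥ 0), identity (1.06·||x-y|| = 0 ⟺ ||x-y|| = 0 ⟺ x = y), symmetry (||x-y|| = ||y-x||), and the triangle inequality (1.06·||x-z|| ≤ 1.06·||x-y|| + 1.06·||y-z||). So d is a metric.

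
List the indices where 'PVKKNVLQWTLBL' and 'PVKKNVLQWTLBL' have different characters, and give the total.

Differing positions: none. Hamming distance = 0.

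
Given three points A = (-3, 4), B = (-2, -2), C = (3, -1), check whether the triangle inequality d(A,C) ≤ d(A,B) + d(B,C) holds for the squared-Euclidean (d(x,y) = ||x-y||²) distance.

d(A,B) = 1² + 6² = 37, d(B,C) = 5² + 1² = 26, d(A,C) = 6² + 5² = 61.
d(A,C) = 61 ≤ 37 + 26 = 63. Triangle inequality is satisfied.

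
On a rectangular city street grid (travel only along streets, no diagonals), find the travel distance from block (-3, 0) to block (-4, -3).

Σ|x_i - y_i| = |-3 - (-4)| + |0 - (-3)| = 1 + 3 = 4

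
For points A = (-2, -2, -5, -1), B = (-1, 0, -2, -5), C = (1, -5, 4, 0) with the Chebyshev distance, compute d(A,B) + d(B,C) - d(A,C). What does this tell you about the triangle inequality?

d(A,B) = max(1, 2, 3, 4) = 4, d(B,C) = max(2, 5, 6, 5) = 6, d(A,C) = max(3, 3, 9, 1) = 9.
d(A,B) + d(B,C) - d(A,C) = 4 + 6 - 9 = 10 - 9 = 1. This is ≥ 0, so the triangle inequality holds for these points.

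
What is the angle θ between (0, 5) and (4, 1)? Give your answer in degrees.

With u = (0, 5), v = (4, 1):
u·v = 0·4 + 5·1 = 0 + 5 = 5.
|u| = √(0² + 5²) = √25, |v| = √(4² + 1²) = √17, so |u||v| = √(25·17) = √425.
cos θ = (u·v)/(|u||v|) = 5/√425 ≈ 0.242536
θ = arccos(0.242536) ≈ 75.96°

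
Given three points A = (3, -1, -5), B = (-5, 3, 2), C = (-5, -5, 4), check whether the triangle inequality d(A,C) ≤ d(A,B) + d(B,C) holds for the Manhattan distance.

d(A,B) = 8 + 4 + 7 = 19, d(B,C) = 0 + 8 + 2 = 10, d(A,C) = 8 + 4 + 9 = 21.
d(A,C) = 21 ≤ 19 + 10 = 29. Triangle inequality is satisfied.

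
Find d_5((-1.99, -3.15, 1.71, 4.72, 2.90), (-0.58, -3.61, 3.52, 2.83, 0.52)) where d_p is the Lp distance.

(Σ|x_i - y_i|^5)^(1/5) = (|-1.99 - (-0.58)|^5 + |-3.15 - (-3.61)|^5 + |1.71 - 3.52|^5 + |4.72 - 2.83|^5 + |2.9 - 0.52|^5)^(1/5)
= (1.41^5 + 0.46^5 + 1.81^5 + 1.89^5 + 2.38^5)^(1/5) ≈ (5.5731 + 0.0206 + 19.4264 + 24.1162 + 76.3633)^(1/5) = (125.4996)^(1/5) ≈ 2.6286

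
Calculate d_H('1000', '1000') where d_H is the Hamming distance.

Differing positions: none. Hamming distance = 0.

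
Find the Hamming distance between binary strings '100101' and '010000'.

Differing positions: 1, 2, 4, 6. Hamming distance = 4.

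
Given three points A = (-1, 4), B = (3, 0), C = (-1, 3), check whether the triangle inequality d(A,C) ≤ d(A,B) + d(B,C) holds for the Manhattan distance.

d(A,B) = 4 + 4 = 8, d(B,C) = 4 + 3 = 7, d(A,C) = 0 + 1 = 1.
d(A,C) = 1 ≤ 8 + 7 = 15. Triangle inequality is satisfied.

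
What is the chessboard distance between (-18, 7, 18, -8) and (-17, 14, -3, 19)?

max(|x_i - y_i|) = max(|-18 - (-17)|, |7 - 14|, |18 - (-3)|, |-8 - 19|) = max(1, 7, 21, 27) = 27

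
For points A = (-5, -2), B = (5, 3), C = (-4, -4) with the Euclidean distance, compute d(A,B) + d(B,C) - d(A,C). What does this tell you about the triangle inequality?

d(A,B) = √(10² + 5²) = √125 ≈ 11.1803, d(B,C) = √(9² + 7²) = √130 ≈ 11.4018, d(A,C) = √(1² + 2²) = √5 ≈ 2.2361.
d(A,B) + d(B,C) - d(A,C) = 11.1803 + 11.4018 - 2.2361 = 22.5821 - 2.2361 = 20.346 (to 4 decimal places). This is ≥ 0, so the triangle inequality holds for these points.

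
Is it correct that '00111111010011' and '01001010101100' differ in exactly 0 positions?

Differing positions: 2, 3, 4, 6, 8, 9, 10, 11, 12, 13, 14. Hamming distance = 11, so the claim that d_H = 0 is false.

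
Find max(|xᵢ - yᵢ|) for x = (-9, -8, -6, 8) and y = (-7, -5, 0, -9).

max(|x_i - y_i|) = max(|-9 - (-7)|, |-8 - (-5)|, |-6 - 0|, |8 - (-9)|) = max(2, 3, 6, 17) = 17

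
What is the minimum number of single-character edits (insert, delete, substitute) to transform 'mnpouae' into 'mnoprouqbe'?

Let D[i][j] be the edit distance between the first i characters of 'mnpouae' and the first j characters of 'mnoprouqbe', with D[i][0] = i, D[0][j] = j, and D[i][j] = D[i-1][j-1] if the characters match, else 1 + min(D[i-1][j], D[i][j-1], D[i-1][j-1]). Filling the table (rows: prefixes of 'mnpouae', columns: prefixes of 'mnoprouqbe'):
     ε  m  n  o  p  r  o  u  q  b  e
  ε  0  1  2  3  4  5  6  7  8  9 10
  m  1  0  1  2  3  4  5  6  7  8  9
  n  2  1  0  1  2  3  4  5  6  7  8
  p  3  2  1  1  1  2  3  4  5  6  7
  o  4  3  2  1  2  2  2  3  4  5  6
  u  5  4  3  2  2  3  3  2  3  4  5
  a  6  5  4  3  3  3  4  3  3  4  5
  e  7  6  5  4  4  4  4  4  4  4  4
The bottom-right entry gives D[7][10] = 4, so no sequence of fewer than 4 edits works. Backtracking through the table gives one optimal edit sequence (4 edits):
  mnpouae → mnopouae (ins o @3)
  mnopouae → mnoprouae (ins r @5)
  mnoprouae → mnoprouqae (ins q @8)
  mnoprouqae → mnoprouqbe (sub a→b @9)
Edit distance = 4.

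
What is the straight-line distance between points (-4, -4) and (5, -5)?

√(Σ(x_i - y_i)²) = √((-4 - 5)² + (-4 - (-5))²)
= √((-9)² + 1²) = √(81 + 1) = √82 ≈ 9.0554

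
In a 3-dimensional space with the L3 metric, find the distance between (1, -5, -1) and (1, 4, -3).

(Σ|x_i - y_i|^3)^(1/3) = (|1 - 1|^3 + |-5 - 4|^3 + |-1 - (-3)|^3)^(1/3)
= (0^3 + 9^3 + 2^3)^(1/3) = (0 + 729 + 8)^(1/3) = (737)^(1/3) ≈ 9.0328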